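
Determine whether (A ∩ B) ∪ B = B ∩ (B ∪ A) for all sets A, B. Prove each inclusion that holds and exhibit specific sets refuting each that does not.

Forward inclusion. Let x ∈ (A ∩ B) ∪ B. Then either x ∈ B and x ∉ A; or x ∈ A ∩ B. In each case x ∈ B ∩ (B ∪ A), so (A ∩ B) ∪ B ⊆ B ∩ (B ∪ A).

Reverse inclusion. Let x ∈ B ∩ (B ∪ A). Then either x ∈ B and x ∉ A; or x ∈ A ∩ B. In each case x ∈ (A ∩ B) ∪ B, so B ∩ (B ∪ A) ⊆ (A ∩ B) ∪ B.

The two sets are equal.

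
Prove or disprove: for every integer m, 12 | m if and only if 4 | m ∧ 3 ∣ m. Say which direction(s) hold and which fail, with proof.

(⇒) If 12 ∣ m, write m = 12q. Since 12 = 3·4, m = 4·(3q), so 4 ∣ m; and since 12 = 4·3, m = 3·(4q), so 3 ∣ m.

(⇐) Suppose 4 ∣ m and 3 ∣ m. Any common multiple of 4 and 3 is a multiple of their lcm; here gcd(4, 3) = 1, so lcm(4, 3) = 4·3 = 12, so 12 ∣ m.

The biconditional holds.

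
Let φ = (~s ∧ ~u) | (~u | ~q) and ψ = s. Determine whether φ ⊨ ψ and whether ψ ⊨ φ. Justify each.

Neither implication holds.

[⇒] This fails. Under u = F, s = F, q = F, the left side is true but the right side is false.

[⇐] This fails. Under u = T, s = T, q = T, the left side is false but the right side is true.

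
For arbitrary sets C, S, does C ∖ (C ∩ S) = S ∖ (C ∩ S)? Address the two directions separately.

Neither inclusion holds.

(⟹) This inclusion fails. Take C = {1}, S = ∅; then 1 ∈ C ∖ (C ∩ S) but 1 ∉ S ∖ (C ∩ S).

(⟸) This inclusion fails. Take C = ∅, S = {1}; then 1 ∈ S ∖ (C ∩ S) but 1 ∉ C ∖ (C ∩ S).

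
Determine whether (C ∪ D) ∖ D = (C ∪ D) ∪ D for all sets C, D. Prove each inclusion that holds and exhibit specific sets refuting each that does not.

Only the forward inclusion holds.

Reverse inclusion. This inclusion fails. Take C = ∅, D = {1}; then 1 ∈ (C ∪ D) ∪ D but 1 ∉ (C ∪ D) ∖ D.

Forward inclusion. Let x ∈ (C ∪ D) ∖ D. Then x ∈ C and x ∉ D, from which x ∈ (C ∪ D) ∪ D.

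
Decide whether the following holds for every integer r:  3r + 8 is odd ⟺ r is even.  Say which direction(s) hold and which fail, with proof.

(⇒) fails and (⇐) fails.

(→) This fails: r = 1 gives 3r + 8 = 11, which is odd, but 1 is odd, not even.

(←) This also fails: r = 4 is even, but 3r + 8 = 20 is even, not odd.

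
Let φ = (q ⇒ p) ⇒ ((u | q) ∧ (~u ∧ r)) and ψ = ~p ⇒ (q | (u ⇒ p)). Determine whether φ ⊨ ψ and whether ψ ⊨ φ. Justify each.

(→) Assume the antecedent. If q is true, ~p ⇒ (q | (u ⇒ p)) reduces to true regardless of the other variables. If q is false, the antecedent cannot hold. Either way ~p ⇒ (q | (u ⇒ p)) holds.

(←) This fails. Under q = F, u = F, p = F, r = F, the left side is false but the right side is true.

The forward direction holds; the converse fails.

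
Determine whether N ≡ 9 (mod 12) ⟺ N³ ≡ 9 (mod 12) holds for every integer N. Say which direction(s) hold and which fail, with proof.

[⇒] Suppose N ≡ 9 (mod 12). Write N = 12j + 9. Then (12j + 9)³ = 1728j³ + 3888j² + 2916j + 729 = 12(144j³ + 324j² + 243j + 60) + 9, so N³ ≡ 9 (mod 12).

[⇐] For the converse, argue contrapositively. If N ≢ 9 (mod 12), then N is congruent to one of 0, 1, 2, 3, 4, 5, 6, 7, 8, 10, 11 modulo 12, and these give N³ ≡ 0, 1, 8, 3, 4, 5, 0, 7, 8, 4, 11 respectively — never 9.

Both directions hold.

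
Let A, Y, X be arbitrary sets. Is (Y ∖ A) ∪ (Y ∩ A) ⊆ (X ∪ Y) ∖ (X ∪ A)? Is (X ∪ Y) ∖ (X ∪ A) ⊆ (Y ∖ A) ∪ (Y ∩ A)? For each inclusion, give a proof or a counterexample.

Only the reverse inclusion holds.

(⟹) This inclusion fails. Take A = {1}, Y = {1}, X = ∅; then 1 ∈ (Y ∖ A) ∪ (Y ∩ A) but 1 ∉ (X ∪ Y) ∖ (X ∪ A).

(⟸) Let x ∈ (X ∪ Y) ∖ (X ∪ A). Then x ∈ Y and x ∉ A, X, from which x ∈ (Y ∖ A) ∪ (Y ∩ A).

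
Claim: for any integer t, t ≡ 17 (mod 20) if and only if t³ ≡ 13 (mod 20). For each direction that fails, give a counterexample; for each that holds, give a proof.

Equivalent; both directions hold.

[⇒] Suppose t ≡ 17 (mod 20). Write t = 20j + 17. Then (20j + 17)³ = 8000j³ + 20400j² + 17340j + 4913 = 20(400j³ + 1020j² + 867j + 245) + 13, so t³ ≡ 13 (mod 20).

[⇐] Conversely, suppose t³ ≡ 13 (mod 20). The only residue r in {0, …, 19} with r³ ≡ 13 (mod 20) is r = 17, so t ≡ 17 (mod 20).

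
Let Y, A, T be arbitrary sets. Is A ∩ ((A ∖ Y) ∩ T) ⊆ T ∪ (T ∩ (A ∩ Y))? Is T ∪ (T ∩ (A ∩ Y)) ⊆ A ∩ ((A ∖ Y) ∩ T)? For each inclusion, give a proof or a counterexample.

The sets are not equal: only the forward inclusion holds.

(⟹) Let x ∈ A ∩ ((A ∖ Y) ∩ T). Then x ∈ A ∩ T and x ∉ Y, from which x ∈ T ∪ (T ∩ (A ∩ Y)).

(⟸) This inclusion fails. Take Y = ∅, A = ∅, T = {1}; then 1 ∈ T ∪ (T ∩ (A ∩ Y)) but 1 ∉ A ∩ ((A ∖ Y) ∩ T).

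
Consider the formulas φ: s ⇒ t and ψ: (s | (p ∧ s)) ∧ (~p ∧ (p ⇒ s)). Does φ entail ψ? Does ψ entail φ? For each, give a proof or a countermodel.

Neither implication holds.

(⟹) This fails. Under p = F, s = F, t = F, the left side is true but the right side is false.

(⟸) This fails. Under p = F, s = T, t = F, the left side is false but the right side is true.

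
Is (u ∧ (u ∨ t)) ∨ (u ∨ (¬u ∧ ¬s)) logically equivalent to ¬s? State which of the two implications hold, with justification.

Only the reverse direction holds.

(⇒) This fails. Under t = F, u = T, s = T, the left side is true but the right side is false.

(⇐) Assume the antecedent. If t is true, the antecedent forces (t = T, u = F, s = F) or (t = T, u = T, s = F), and the consequent holds there. If t is false, the antecedent forces (t = F, u = F, s = F) or (t = F, u = T, s = F), and the consequent holds there. Either way the consequent holds.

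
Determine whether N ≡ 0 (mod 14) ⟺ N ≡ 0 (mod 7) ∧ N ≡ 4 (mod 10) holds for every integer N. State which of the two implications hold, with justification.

(⇒) This fails: N = 0 gives 0 ≡ 0 (mod 14) but 0 ≡ 0 (mod 10), so the conjunction on the right does not hold.

(⇐) Conversely, if N ≡ 0 (mod 7) and N ≡ 4 (mod 10), then by the Chinese remainder theorem N ≡ 14 (mod 70). Since 14 ≡ 0 (mod 14) and 14 ∣ 70, we get N ≡ 0 (mod 14).

Only the converse holds.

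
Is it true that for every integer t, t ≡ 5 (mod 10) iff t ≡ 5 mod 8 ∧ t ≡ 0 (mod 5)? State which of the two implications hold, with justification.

(⇒) fails; (⇐) holds.

(⇒) This fails: t = 25 gives 25 ≡ 5 (mod 10) but 25 ≡ 1 (mod 8), so the conjunction on the right does not hold.

(⇐) Conversely, if t ≡ 5 (mod 8) and t ≡ 0 (mod 5), then by the Chinese remainder theorem t ≡ 5 (mod 40). Since 5 ≡ 5 (mod 10) and 10 ∣ 40, we get t ≡ 5 (mod 10).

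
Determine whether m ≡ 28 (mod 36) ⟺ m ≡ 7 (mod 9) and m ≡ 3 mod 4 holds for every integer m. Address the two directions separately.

Neither implication holds.

(⇒) This fails: m = 28 gives 28 ≡ 28 (mod 36) but 28 ≡ 1 (mod 9), so the conjunction on the right does not hold.

(⇐) This fails: m = 7 satisfies both congruences on the right (7 ≡ 7 mod 9 and 7 ≡ 3 mod 4) yet 7 ≡ 7 (mod 36), not 28.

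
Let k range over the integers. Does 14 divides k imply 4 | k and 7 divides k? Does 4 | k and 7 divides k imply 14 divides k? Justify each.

Only the converse holds.

(⇒) This fails: take k = 14. Certainly 14 ∣ 14, but 4 ∤ 14.

(⇐) Suppose 4 ∣ k and 7 ∣ k. Any common multiple of 4 and 7 is a multiple of their lcm; here gcd(4, 7) = 1, so lcm(4, 7) = 4·7 = 28, so 28 ∣ k. Since 14 ∣ 28, it follows that 14 ∣ k.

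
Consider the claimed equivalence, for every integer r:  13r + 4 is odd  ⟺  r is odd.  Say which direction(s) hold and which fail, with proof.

(⇒) Suppose 13r + 4 is odd. Since 13 is odd, 13r and r have the same parity, so 13r + 4 ≡ r + 4 (mod 2). As 4 is even, 13r + 4 is odd exactly when r is odd. Thus r is odd.

(⇐) Conversely, suppose r is odd; write r = 2j + 1. Then 13r + 4 = 13·(2j + 1) + 4 = 2·13j + 17, which is odd.

Both directions hold; the statement is true.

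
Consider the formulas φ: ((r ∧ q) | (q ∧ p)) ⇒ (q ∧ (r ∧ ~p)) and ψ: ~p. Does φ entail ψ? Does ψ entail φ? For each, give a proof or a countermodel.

Forward direction. This fails. Under q = F, r = F, p = T, the left side is true but the right side is false.

Converse. Assume the antecedent. If q is true, the antecedent forces (q = T, r = F, p = F) or (q = T, r = T, p = F), and the consequent holds there. If q is false, the consequent reduces to true regardless of the other variables. Either way the consequent holds.

(⇒) fails; (⇐) holds.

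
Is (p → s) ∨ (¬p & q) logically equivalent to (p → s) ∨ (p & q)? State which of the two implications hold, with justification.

(→) Assume the antecedent. If s is true, (p → s) ∨ (p & q) reduces to true regardless of the other variables. If s is false, the antecedent forces (s = F, p = F, q = F) or (s = F, p = F, q = T), and (p → s) ∨ (p & q) holds there. Either way (p → s) ∨ (p & q) holds.

(←) This fails. Under s = F, p = T, q = T, the left side is false but the right side is true.

The forward direction holds; the converse fails.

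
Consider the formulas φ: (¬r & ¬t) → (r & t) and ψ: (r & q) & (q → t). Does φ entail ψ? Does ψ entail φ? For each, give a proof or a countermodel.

Not equivalent: only (⇐) holds.

(⇒) This fails. Under r = T, t = F, q = F, the left side is true but the right side is false.

(⇐) Assume the antecedent. If r is true, (¬r & ¬t) → (r & t) reduces to true regardless of the other variables. If r is false, the antecedent cannot hold. Either way (¬r & ¬t) → (r & t) holds.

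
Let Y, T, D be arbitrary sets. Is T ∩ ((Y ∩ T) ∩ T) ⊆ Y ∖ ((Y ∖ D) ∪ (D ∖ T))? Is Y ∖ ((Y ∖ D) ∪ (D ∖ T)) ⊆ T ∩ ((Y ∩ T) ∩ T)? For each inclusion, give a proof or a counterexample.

Only the reverse inclusion holds.

Forward inclusion. This inclusion fails. Take Y = {1}, T = {1}, D = ∅; then 1 ∈ T ∩ ((Y ∩ T) ∩ T) but 1 ∉ Y ∖ ((Y ∖ D) ∪ (D ∖ T)).

Reverse inclusion. Let x ∈ Y ∖ ((Y ∖ D) ∪ (D ∖ T)). Then x ∈ Y ∩ T ∩ D, from which x ∈ T ∩ ((Y ∩ T) ∩ T).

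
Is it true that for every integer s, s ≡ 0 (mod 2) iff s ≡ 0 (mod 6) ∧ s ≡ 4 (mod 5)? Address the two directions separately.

Only the reverse direction holds.

Converse. If s ≡ 0 (mod 6) and s ≡ 4 (mod 5), then by the Chinese remainder theorem s ≡ 24 (mod 30). Since 24 ≡ 0 (mod 2) and 2 ∣ 30, we get s ≡ 0 (mod 2).

Forward direction. This fails: s = 0 gives 0 ≡ 0 (mod 2) but 0 ≡ 0 (mod 5), so the conjunction on the right does not hold.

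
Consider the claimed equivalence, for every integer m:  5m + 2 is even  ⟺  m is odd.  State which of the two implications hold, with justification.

(→) This fails: m = 2 gives 5m + 2 = 12, which is even, but 2 is even, not odd.

(←) This also fails: m = 5 is odd, but 5m + 2 = 27 is odd, not even.

Both directions fail.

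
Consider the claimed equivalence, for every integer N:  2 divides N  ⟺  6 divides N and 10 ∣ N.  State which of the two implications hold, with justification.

[⇐] Suppose 6 ∣ N and 10 ∣ N. Any common multiple of 6 and 10 is a multiple of their lcm; here lcm(6, 10) = 6·10/gcd(6, 10) = 60/2 = 30, so 30 ∣ N. Since 2 ∣ 30, it follows that 2 ∣ N.

[⇒] This fails: take N = 2. Certainly 2 ∣ 2, but 6 ∤ 2.

Not equivalent: only (⇐) holds.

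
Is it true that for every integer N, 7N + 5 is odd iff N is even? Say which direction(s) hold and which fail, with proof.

[⇐] Suppose N is even; write N = 2j. Then 7N + 5 = 7·(2j) + 5 = 2·7j + 5, which is odd.

[⇒] Suppose 7N + 5 is odd. Since 7 is odd, 7N and N have the same parity, so 7N + 5 ≡ N + 5 (mod 2). As 5 is odd, 7N + 5 is odd exactly when N is even. Thus N is even.

Equivalent; both directions hold.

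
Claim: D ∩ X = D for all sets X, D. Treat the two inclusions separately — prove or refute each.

(⊆) holds; (⊇) fails.

Forward inclusion. Let x ∈ D ∩ X. Then x ∈ X ∩ D, from which x ∈ D.

Reverse inclusion. This inclusion fails. Take X = ∅, D = {1}; then 1 ∈ D but 1 ∉ D ∩ X.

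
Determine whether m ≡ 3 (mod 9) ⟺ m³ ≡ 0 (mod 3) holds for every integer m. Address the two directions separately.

Converse. This fails: take m = 0. Then 0³ = 0 ≡ 0 (mod 3), yet 0 ≡ 0 (mod 9), not 3.

Forward direction. Suppose m ≡ 3 (mod 9). Then m³ ≡ 3³ = 27 (mod 9), and since 3 ∣ 9, also m³ ≡ 0 (mod 3).

Only the forward direction holds.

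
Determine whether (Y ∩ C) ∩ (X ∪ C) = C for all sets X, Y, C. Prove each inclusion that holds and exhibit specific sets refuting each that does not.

Forward inclusion. Let x ∈ (Y ∩ C) ∩ (X ∪ C). Then either x ∈ Y ∩ C and x ∉ X; or x ∈ X ∩ Y ∩ C. In each case x ∈ C, so (Y ∩ C) ∩ (X ∪ C) ⊆ C.

Reverse inclusion. This inclusion fails. Take X = ∅, Y = ∅, C = {1}; then 1 ∈ C but 1 ∉ (Y ∩ C) ∩ (X ∪ C).

(⊆) holds; (⊇) fails.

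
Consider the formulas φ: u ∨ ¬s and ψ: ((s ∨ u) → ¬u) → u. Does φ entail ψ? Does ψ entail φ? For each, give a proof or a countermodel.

[⇐] Assume the antecedent. If s is true, the antecedent forces (s = T, u = T), and u ∨ ¬s holds there. If s is false, u ∨ ¬s reduces to true regardless of the other variables. Either way u ∨ ¬s holds.

[⇒] This fails. Under s = F, u = F, the left side is true but the right side is false.

Not equivalent: only (⇐) holds.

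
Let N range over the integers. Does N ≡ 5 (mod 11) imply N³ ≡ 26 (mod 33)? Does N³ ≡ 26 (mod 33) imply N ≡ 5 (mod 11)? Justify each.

(←) The residues r modulo 33 with r³ ≡ 26 (mod 33) are exactly {5}, and each is ≡ 5 (mod 11).

(→) This fails: take N = 16. Then 16 ≡ 5 (mod 11), but 16³ = 4096 ≡ 4 (mod 33), not 26.

The forward direction fails; the converse holds.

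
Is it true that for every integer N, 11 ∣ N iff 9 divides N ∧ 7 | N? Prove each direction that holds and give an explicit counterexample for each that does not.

(⇒) This fails: take N = 11. Certainly 11 ∣ 11, but 9 ∤ 11.

(⇐) This fails: take N = 63. Both 9 ∣ 63 and 7 ∣ 63, yet 63 is not a multiple of 11 (since 63 = 5·11 + 8), so 11 ∤ 63.

Neither direction holds.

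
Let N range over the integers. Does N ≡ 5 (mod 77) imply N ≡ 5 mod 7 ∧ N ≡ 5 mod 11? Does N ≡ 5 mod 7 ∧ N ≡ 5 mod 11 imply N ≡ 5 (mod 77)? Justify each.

Equivalent; both directions hold.

(⟹) Suppose N ≡ 5 (mod 77); write N = 77j + 5. Since 7 ∣ 77, reducing mod 7 gives N ≡ 5 (mod 7); since 11 ∣ 77, reducing mod 11 gives N ≡ 5 (mod 11).

(⟸) Conversely, if N ≡ 5 (mod 7) and N ≡ 5 (mod 11), then by the Chinese remainder theorem N ≡ 5 (mod 77). This is exactly N ≡ 5 (mod 77).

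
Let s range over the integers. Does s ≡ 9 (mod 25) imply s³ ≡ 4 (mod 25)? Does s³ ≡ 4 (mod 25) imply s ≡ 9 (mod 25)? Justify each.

Forward direction. Suppose s ≡ 9 (mod 25). Write s = 25j + 9. Then (25j + 9)³ = 15625j³ + 16875j² + 6075j + 729 = 25(625j³ + 675j² + 243j + 29) + 4, so s³ ≡ 4 (mod 25).

Converse. Suppose s³ ≡ 4 (mod 25). The only residue r in {0, …, 24} with r³ ≡ 4 (mod 25) is r = 9, so s ≡ 9 (mod 25).

Both implications hold.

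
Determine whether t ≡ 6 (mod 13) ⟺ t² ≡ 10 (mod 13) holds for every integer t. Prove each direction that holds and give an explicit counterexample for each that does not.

Only the forward implication holds.

(⟹) Suppose t ≡ 6 (mod 13). Write t = 13j + 6. Then (13j + 6)² = 169j² + 156j + 36 = 13(13j² + 12j + 2) + 10, so t² ≡ 10 (mod 13).

(⟸) This fails: take t = 7. Then 7² = 49 ≡ 10 (mod 13), yet 7 ≡ 7 (mod 13), not 6.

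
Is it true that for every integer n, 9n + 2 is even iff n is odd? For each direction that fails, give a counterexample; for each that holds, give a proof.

Neither direction holds.

[⇒] This fails: n = 6 gives 9n + 2 = 56, which is even, but 6 is even, not odd.

[⇐] This also fails: n = 1 is odd, but 9n + 2 = 11 is odd, not even.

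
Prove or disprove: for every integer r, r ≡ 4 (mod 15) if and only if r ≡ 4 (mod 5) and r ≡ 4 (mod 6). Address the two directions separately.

(⇒) fails; (⇐) holds.

(⟹) This fails: r = 19 gives 19 ≡ 4 (mod 15) but 19 ≡ 1 (mod 6), so the conjunction on the right does not hold.

(⟸) Conversely, if r ≡ 4 (mod 5) and r ≡ 4 (mod 6), then by the Chinese remainder theorem r ≡ 4 (mod 30). Since 4 ≡ 4 (mod 15) and 15 ∣ 30, we get r ≡ 4 (mod 15).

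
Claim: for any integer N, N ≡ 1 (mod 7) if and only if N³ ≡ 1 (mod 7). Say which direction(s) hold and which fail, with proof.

(⟹) Suppose N ≡ 1 (mod 7). Write N = 7j + 1. Then (7j + 1)³ = 343j³ + 147j² + 21j + 1 = 7(49j³ + 21j² + 3j) + 1, so N³ ≡ 1 (mod 7).

(⟸) This fails: take N = 2. Then 2³ = 8 ≡ 1 (mod 7), yet 2 ≡ 2 (mod 7), not 1.

Not equivalent: only (⇒) holds.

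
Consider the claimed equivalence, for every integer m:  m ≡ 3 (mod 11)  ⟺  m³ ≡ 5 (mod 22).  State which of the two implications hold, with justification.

[⇒] This fails: take m = 14. Then 14 ≡ 3 (mod 11), but 14³ = 2744 ≡ 16 (mod 22), not 5.

[⇐] Conversely, the residues r modulo 22 with r³ ≡ 5 (mod 22) are exactly {3}, and each is ≡ 3 (mod 11).

Only the reverse direction holds.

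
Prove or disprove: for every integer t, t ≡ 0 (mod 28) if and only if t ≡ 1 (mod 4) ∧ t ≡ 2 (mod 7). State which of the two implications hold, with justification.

Neither direction holds.

(→) This fails: t = 0 gives 0 ≡ 0 (mod 28) but 0 ≡ 0 (mod 4), so the conjunction on the right does not hold.

(←) This fails: t = 9 satisfies both congruences on the right (9 ≡ 1 mod 4 and 9 ≡ 2 mod 7) yet 9 ≡ 9 (mod 28), not 0.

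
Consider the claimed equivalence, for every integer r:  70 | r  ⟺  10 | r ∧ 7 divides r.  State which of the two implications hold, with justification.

Both implications hold.

[⇐] Suppose 10 ∣ r and 7 ∣ r. Any common multiple of 10 and 7 is a multiple of their lcm; here gcd(10, 7) = 1, so lcm(10, 7) = 10·7 = 70, so 70 ∣ r.

[⇒] If 70 ∣ r, write r = 70q. Since 70 = 7·10, r = 10·(7q), so 10 ∣ r; and since 70 = 10·7, r = 7·(10q), so 7 ∣ r.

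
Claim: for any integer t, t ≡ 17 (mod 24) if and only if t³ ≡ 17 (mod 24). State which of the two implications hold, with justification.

(⟹) Suppose t ≡ 17 (mod 24). Write t = 24j + 17. Then (24j + 17)³ = 13824j³ + 29376j² + 20808j + 4913 = 24(576j³ + 1224j² + 867j + 204) + 17, so t³ ≡ 17 (mod 24).

(⟸) Conversely, suppose t³ ≡ 17 (mod 24). The only residue r in {0, …, 23} with r³ ≡ 17 (mod 24) is r = 17, so t ≡ 17 (mod 24).

Both directions hold.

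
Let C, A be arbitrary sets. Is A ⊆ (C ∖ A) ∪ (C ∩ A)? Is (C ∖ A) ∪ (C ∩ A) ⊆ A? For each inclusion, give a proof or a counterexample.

Both inclusions fail.

(⊆) This inclusion fails. Take C = ∅, A = {1}; then 1 ∈ A but 1 ∉ (C ∖ A) ∪ (C ∩ A).

(⊇) This inclusion fails. Take C = {1}, A = ∅; then 1 ∈ (C ∖ A) ∪ (C ∩ A) but 1 ∉ A.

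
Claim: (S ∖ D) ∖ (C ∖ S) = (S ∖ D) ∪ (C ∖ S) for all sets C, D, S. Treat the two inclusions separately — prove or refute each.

(⟸) This inclusion fails. Take C = {1}, D = ∅, S = ∅; then 1 ∈ (S ∖ D) ∪ (C ∖ S) but 1 ∉ (S ∖ D) ∖ (C ∖ S).

(⟹) Let x ∈ (S ∖ D) ∖ (C ∖ S). Then either x ∈ S and x ∉ C, D; or x ∈ C ∩ S and x ∉ D. In each case x ∈ (S ∖ D) ∪ (C ∖ S), so (S ∖ D) ∖ (C ∖ S) ⊆ (S ∖ D) ∪ (C ∖ S).

The sets are not equal: only the forward inclusion holds.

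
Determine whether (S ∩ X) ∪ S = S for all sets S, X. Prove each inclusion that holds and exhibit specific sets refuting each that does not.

Reverse inclusion. Let x ∈ S. Then either x ∈ S and x ∉ X; or x ∈ S ∩ X. In each case x ∈ (S ∩ X) ∪ S, so S ⊆ (S ∩ X) ∪ S.

Forward inclusion. Let x ∈ (S ∩ X) ∪ S. Then either x ∈ S and x ∉ X; or x ∈ S ∩ X. In each case x ∈ S, so (S ∩ X) ∪ S ⊆ S.

The two sets are equal.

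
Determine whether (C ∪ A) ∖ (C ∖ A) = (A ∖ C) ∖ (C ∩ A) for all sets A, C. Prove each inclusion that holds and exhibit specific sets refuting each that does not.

(⊆) fails; (⊇) holds.

Forward inclusion. This inclusion fails. Take A = {1}, C = {1}; then 1 ∈ (C ∪ A) ∖ (C ∖ A) but 1 ∉ (A ∖ C) ∖ (C ∩ A).

Reverse inclusion. Let x ∈ (A ∖ C) ∖ (C ∩ A). Then x ∈ A and x ∉ C, from which x ∈ (C ∪ A) ∖ (C ∖ A).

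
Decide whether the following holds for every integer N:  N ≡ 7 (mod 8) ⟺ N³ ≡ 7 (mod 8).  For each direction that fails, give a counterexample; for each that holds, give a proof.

Converse. For the converse, argue contrapositively. If N ≢ 7 (mod 8), then N is congruent to one of 0, 1, 2, 3, 4, 5, 6 modulo 8, and these give N³ ≡ 0, 1, 0, 3, 0, 5, 0 respectively — never 7.

Forward direction. Suppose N ≡ 7 (mod 8). Write N = 8j + 7. Then (8j + 7)³ = 512j³ + 1344j² + 1176j + 343 = 8(64j³ + 168j² + 147j + 42) + 7, so N³ ≡ 7 (mod 8).

Both directions hold; the statement is true.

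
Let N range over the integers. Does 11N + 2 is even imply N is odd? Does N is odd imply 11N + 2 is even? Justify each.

Both directions fail.

(→) This fails: N = 2 gives 11N + 2 = 24, which is even, but 2 is even, not odd.

(←) This also fails: N = 5 is odd, but 11N + 2 = 57 is odd, not even.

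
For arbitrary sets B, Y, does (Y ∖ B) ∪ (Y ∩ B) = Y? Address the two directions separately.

Both inclusions hold; the sets are equal.

(⟹) Let x ∈ (Y ∖ B) ∪ (Y ∩ B). Then either x ∈ Y and x ∉ B; or x ∈ B ∩ Y. In each case x ∈ Y, so (Y ∖ B) ∪ (Y ∩ B) ⊆ Y.

(⟸) Let x ∈ Y. Then either x ∈ Y and x ∉ B; or x ∈ B ∩ Y. In each case x ∈ (Y ∖ B) ∪ (Y ∩ B), so Y ⊆ (Y ∖ B) ∪ (Y ∩ B).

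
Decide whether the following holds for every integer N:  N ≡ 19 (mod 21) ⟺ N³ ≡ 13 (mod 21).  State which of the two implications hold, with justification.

(⇒) holds; (⇐) fails.

[⇐] This fails: take N = 10. Then 10³ = 1000 ≡ 13 (mod 21), yet 10 ≡ 10 (mod 21), not 19.

[⇒] Suppose N ≡ 19 (mod 21). Write N = 21j + 19. Then (21j + 19)³ = 9261j³ + 25137j² + 22743j + 6859 = 21(441j³ + 1197j² + 1083j + 326) + 13, so N³ ≡ 13 (mod 21).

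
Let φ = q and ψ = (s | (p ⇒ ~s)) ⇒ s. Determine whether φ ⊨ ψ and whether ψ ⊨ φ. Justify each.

[⇒] This fails. Under s = F, p = F, q = T, the left side is true but the right side is false.

[⇐] This fails. Under s = T, p = F, q = F, the left side is false but the right side is true.

(⇒) fails and (⇐) fails.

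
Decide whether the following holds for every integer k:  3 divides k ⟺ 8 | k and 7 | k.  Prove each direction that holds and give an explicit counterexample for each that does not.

Forward direction. This fails: take k = 3. Certainly 3 ∣ 3, but 8 ∤ 3.

Converse. This fails: take k = 56. Both 8 ∣ 56 and 7 ∣ 56, yet 56 is not a multiple of 3 (since 56 = 18·3 + 2), so 3 ∤ 56.

Neither implication holds.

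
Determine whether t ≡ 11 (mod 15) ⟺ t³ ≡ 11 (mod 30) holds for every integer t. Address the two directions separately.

Forward direction. This fails: take t = 26. Then 26 ≡ 11 (mod 15), but 26³ = 17576 ≡ 26 (mod 30), not 11.

Converse. The residues r modulo 30 with r³ ≡ 11 (mod 30) are exactly {11}, and each is ≡ 11 (mod 15).

(⇒) fails; (⇐) holds.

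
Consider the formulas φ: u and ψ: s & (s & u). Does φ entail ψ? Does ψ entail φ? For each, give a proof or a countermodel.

(⇒) This fails. Under u = T, s = F, the left side is true but the right side is false.

(⇐) Assume the antecedent. If u is true, u reduces to true regardless of the other variables. If u is false, the antecedent cannot hold. Either way u holds.

Only the reverse direction holds.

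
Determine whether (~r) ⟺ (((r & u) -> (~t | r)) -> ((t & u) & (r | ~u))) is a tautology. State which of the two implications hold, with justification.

[⇒] This fails. Under t = F, r = F, u = F, the left side is true but the right side is false.

[⇐] This fails. Under t = T, r = T, u = T, the left side is false but the right side is true.

Both directions fail.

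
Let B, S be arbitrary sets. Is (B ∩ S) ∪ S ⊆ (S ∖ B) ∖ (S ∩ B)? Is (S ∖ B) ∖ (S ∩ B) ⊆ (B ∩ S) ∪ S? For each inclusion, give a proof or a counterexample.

Forward inclusion. This inclusion fails. Take B = {1}, S = {1}; then 1 ∈ (B ∩ S) ∪ S but 1 ∉ (S ∖ B) ∖ (S ∩ B).

Reverse inclusion. Let x ∈ (S ∖ B) ∖ (S ∩ B). Then x ∈ S and x ∉ B, from which x ∈ (B ∩ S) ∪ S.

Only the reverse inclusion holds.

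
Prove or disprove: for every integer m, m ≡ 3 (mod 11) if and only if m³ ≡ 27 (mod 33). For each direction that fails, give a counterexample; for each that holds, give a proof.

The forward direction fails; the converse holds.

(⇒) This fails: take m = 14. Then 14 ≡ 3 (mod 11), but 14³ = 2744 ≡ 5 (mod 33), not 27.

(⇐) Conversely, the residues r modulo 33 with r³ ≡ 27 (mod 33) are exactly {3}, and each is ≡ 3 (mod 11).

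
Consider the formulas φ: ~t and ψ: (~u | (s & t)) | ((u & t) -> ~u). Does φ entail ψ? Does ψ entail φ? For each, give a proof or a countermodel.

(⟸) This fails. Under u = F, t = T, s = F, the left side is false but the right side is true.

(⟹) Assume the antecedent. If u is true, the antecedent forces (u = T, t = F, s = F) or (u = T, t = F, s = T), and the consequent holds there. If u is false, the consequent reduces to true regardless of the other variables. Either way the consequent holds.

(⇒) holds; (⇐) fails.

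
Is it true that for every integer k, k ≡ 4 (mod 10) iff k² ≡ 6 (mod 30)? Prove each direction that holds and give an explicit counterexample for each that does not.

(⇒) fails and (⇐) fails.

Forward direction. This fails: take k = 4. Then 4 ≡ 4 (mod 10), but 4² = 16 ≡ 16 (mod 30), not 6.

Converse. This fails: take k = 6. Then 6² = 36 ≡ 6 (mod 30), yet 6 ≡ 6 (mod 10), not 4.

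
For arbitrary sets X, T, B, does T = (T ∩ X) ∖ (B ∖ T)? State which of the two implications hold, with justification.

Only the reverse inclusion holds.

(⟸) Let x ∈ (T ∩ X) ∖ (B ∖ T). Then either x ∈ X ∩ T and x ∉ B; or x ∈ X ∩ T ∩ B. In each case x ∈ T, so (T ∩ X) ∖ (B ∖ T) ⊆ T.

(⟹) This inclusion fails. Take X = ∅, T = {1}, B = ∅; then 1 ∈ T but 1 ∉ (T ∩ X) ∖ (B ∖ T).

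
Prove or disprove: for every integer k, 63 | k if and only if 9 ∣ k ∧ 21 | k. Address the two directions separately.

Both directions hold; the statement is true.

(⟹) If 63 ∣ k, write k = 63q. Since 63 = 7·9, k = 9·(7q), so 9 ∣ k; and since 63 = 3·21, k = 21·(3q), so 21 ∣ k.

(⟸) Suppose 9 ∣ k and 21 ∣ k. Any common multiple of 9 and 21 is a multiple of their lcm; here lcm(9, 21) = 9·21/gcd(9, 21) = 189/3 = 63, so 63 ∣ k.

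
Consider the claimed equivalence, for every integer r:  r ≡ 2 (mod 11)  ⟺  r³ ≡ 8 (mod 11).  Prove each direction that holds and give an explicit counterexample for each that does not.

The biconditional holds.

[⇒] Suppose r ≡ 2 (mod 11). Write r = 11j + 2. Then (11j + 2)³ = 1331j³ + 726j² + 132j + 8 = 11(121j³ + 66j² + 12j) + 8, so r³ ≡ 8 (mod 11).

[⇐] For the converse, argue contrapositively. If r ≢ 2 (mod 11), then r is congruent to one of 0, 1, 3, 4, 5, 6, 7, 8, 9, 10 modulo 11, and these give r³ ≡ 0, 1, 5, 9, 4, 7, 2, 6, 3, 10 respectively — never 8.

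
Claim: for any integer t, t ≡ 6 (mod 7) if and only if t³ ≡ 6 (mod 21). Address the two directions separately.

(⇒) fails and (⇐) fails.

Forward direction. This fails: take t = 13. Then 13 ≡ 6 (mod 7), but 13³ = 2197 ≡ 13 (mod 21), not 6.

Converse. This fails: take t = 3. Then 3³ = 27 ≡ 6 (mod 21), yet 3 ≡ 3 (mod 7), not 6.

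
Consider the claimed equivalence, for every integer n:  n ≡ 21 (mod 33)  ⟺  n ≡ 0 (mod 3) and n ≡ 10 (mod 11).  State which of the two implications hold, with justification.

[⇒] Suppose n ≡ 21 (mod 33); write n = 33j + 21. Since 3 ∣ 33, reducing mod 3 gives n ≡ 21 ≡ 0 (mod 3); since 11 ∣ 33, reducing mod 11 gives n ≡ 21 ≡ 10 (mod 11).

[⇐] Conversely, if n ≡ 0 (mod 3) and n ≡ 10 (mod 11), then by the Chinese remainder theorem n ≡ 21 (mod 33). This is exactly n ≡ 21 (mod 33).

Both directions hold.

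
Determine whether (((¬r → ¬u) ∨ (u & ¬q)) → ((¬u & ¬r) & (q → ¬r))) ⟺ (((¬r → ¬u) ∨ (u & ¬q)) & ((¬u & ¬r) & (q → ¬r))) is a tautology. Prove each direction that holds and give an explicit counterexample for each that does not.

(⟹) This fails. Under r = F, q = T, u = T, the left side is true but the right side is false.

(⟸) Assume the antecedent. If r is true, the antecedent cannot hold. If r is false, the antecedent forces (r = F, q = F, u = F) or (r = F, q = T, u = F), and the consequent holds there. Either way the consequent holds.

The forward direction fails; the converse holds.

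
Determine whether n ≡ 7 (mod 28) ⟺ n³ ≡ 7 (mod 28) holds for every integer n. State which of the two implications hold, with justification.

Both directions hold; the statement is true.

[⇐] Suppose n³ ≡ 7 (mod 28). The only residue r in {0, …, 27} with r³ ≡ 7 (mod 28) is r = 7, so n ≡ 7 (mod 28).

[⇒] Suppose n ≡ 7 (mod 28). Write n = 28j + 7. Then (28j + 7)³ = 21952j³ + 16464j² + 4116j + 343 = 28(784j³ + 588j² + 147j + 12) + 7, so n³ ≡ 7 (mod 28).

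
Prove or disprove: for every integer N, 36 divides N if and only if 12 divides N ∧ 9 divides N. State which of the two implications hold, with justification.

Both implications hold.

(⇒) If 36 ∣ N, write N = 36q. Since 36 = 3·12, N = 12·(3q), so 12 ∣ N; and since 36 = 4·9, N = 9·(4q), so 9 ∣ N.

(⇐) Suppose 12 ∣ N and 9 ∣ N. Any common multiple of 12 and 9 is a multiple of their lcm; here lcm(12, 9) = 12·9/gcd(12, 9) = 108/3 = 36, so 36 ∣ N.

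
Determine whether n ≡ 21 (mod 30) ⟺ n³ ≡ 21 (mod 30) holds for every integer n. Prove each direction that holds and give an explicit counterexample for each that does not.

The biconditional holds.

(⟹) Suppose n ≡ 21 (mod 30). Write n = 30j + 21. Then (30j + 21)³ = 27000j³ + 56700j² + 39690j + 9261 = 30(900j³ + 1890j² + 1323j + 308) + 21, so n³ ≡ 21 (mod 30).

(⟸) Conversely, suppose n³ ≡ 21 (mod 30). The only residue r in {0, …, 29} with r³ ≡ 21 (mod 30) is r = 21, so n ≡ 21 (mod 30).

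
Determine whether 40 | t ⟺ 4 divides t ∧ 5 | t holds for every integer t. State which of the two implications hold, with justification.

(←) This fails: take t = 20. Both 4 ∣ 20 and 5 ∣ 20, yet 20 is not a multiple of 40 (since 20 = 0·40 + 20), so 40 ∤ 20.

(→) If 40 ∣ t, write t = 40q. Since 40 = 10·4, t = 4·(10q), so 4 ∣ t; and since 40 = 8·5, t = 5·(8q), so 5 ∣ t.

(⇒) holds; (⇐) fails.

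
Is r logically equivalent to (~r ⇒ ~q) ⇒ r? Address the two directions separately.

(⟸) This fails. Under q = T, r = F, the left side is false but the right side is true.

(⟹) Assume the antecedent. If q is true, (~r ⇒ ~q) ⇒ r reduces to true regardless of the other variables. If q is false, the antecedent forces (q = F, r = T), and (~r ⇒ ~q) ⇒ r holds there. Either way (~r ⇒ ~q) ⇒ r holds.

Only the forward direction holds.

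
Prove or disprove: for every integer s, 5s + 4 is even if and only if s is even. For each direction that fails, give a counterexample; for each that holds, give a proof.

(→) Suppose 5s + 4 is even. Since 5 is odd, 5s and s have the same parity, so 5s + 4 ≡ s + 4 (mod 2). As 4 is even, 5s + 4 is even exactly when s is even. Thus s is even.

(←) Conversely, suppose s is even; write s = 2j. Then 5s + 4 = 5·(2j) + 4 = 2·5j + 4, which is even.

Both directions hold; the statement is true.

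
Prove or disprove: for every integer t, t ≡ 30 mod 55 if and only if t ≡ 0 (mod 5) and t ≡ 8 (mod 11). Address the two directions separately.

[⇒] Suppose t ≡ 30 (mod 55); write t = 55j + 30. Since 5 ∣ 55, reducing mod 5 gives t ≡ 30 ≡ 0 (mod 5); since 11 ∣ 55, reducing mod 11 gives t ≡ 30 ≡ 8 (mod 11).

[⇐] Conversely, if t ≡ 0 (mod 5) and t ≡ 8 (mod 11), then by the Chinese remainder theorem t ≡ 30 (mod 55). This is exactly t ≡ 30 (mod 55).

Both directions hold.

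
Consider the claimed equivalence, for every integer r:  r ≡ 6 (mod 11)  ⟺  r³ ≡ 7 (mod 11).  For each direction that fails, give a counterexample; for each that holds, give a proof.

Both directions hold.

(⟹) Suppose r ≡ 6 (mod 11). Write r = 11j + 6. Then (11j + 6)³ = 1331j³ + 2178j² + 1188j + 216 = 11(121j³ + 198j² + 108j + 19) + 7, so r³ ≡ 7 (mod 11).

(⟸) For the converse, argue contrapositively. If r ≢ 6 (mod 11), then r is congruent to one of 0, 1, 2, 3, 4, 5, 7, 8, 9, 10 modulo 11, and these give r³ ≡ 0, 1, 8, 5, 9, 4, 2, 6, 3, 10 respectively — never 7.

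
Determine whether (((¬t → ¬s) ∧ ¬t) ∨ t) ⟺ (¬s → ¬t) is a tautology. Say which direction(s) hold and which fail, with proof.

Neither implication holds.

(⟹) This fails. Under s = F, t = T, the left side is true but the right side is false.

(⟸) This fails. Under s = T, t = F, the left side is false but the right side is true.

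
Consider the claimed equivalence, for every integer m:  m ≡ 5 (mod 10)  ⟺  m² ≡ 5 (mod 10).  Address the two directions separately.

[⇒] Suppose m ≡ 5 (mod 10). Write m = 10j + 5. Then (10j + 5)² = 100j² + 100j + 25 = 10(10j² + 10j + 2) + 5, so m² ≡ 5 (mod 10).

[⇐] For the converse, argue contrapositively. If m ≢ 5 (mod 10), then m is congruent to one of 0, 1, 2, 3, 4, 6, 7, 8, 9 modulo 10, and these give m² ≡ 0, 1, 4, 9, 6, 6, 9, 4, 1 respectively — never 5.

The biconditional holds.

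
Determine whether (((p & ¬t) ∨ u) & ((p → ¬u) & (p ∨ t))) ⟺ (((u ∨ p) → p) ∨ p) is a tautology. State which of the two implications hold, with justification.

Neither implication holds.

(→) This fails. Under p = F, t = T, u = T, the left side is true but the right side is false.

(←) This fails. Under p = F, t = F, u = F, the left side is false but the right side is true.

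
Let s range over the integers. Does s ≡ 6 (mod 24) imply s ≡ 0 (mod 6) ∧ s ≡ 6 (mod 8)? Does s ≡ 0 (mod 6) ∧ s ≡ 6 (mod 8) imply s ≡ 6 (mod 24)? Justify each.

Both implications hold.

[⇒] Suppose s ≡ 6 (mod 24); write s = 24j + 6. Since 6 ∣ 24, reducing mod 6 gives s ≡ 6 ≡ 0 (mod 6); since 8 ∣ 24, reducing mod 8 gives s ≡ 6 (mod 8).

[⇐] Conversely, if s ≡ 0 (mod 6) and s ≡ 6 (mod 8), then by the Chinese remainder theorem s ≡ 6 (mod 24). This is exactly s ≡ 6 (mod 24).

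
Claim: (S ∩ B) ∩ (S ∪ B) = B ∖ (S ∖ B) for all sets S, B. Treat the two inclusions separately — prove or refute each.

The sets are not equal: only the forward inclusion holds.

Forward inclusion. Let x ∈ (S ∩ B) ∩ (S ∪ B). Then x ∈ S ∩ B, from which x ∈ B ∖ (S ∖ B).

Reverse inclusion. This inclusion fails. Take S = ∅, B = {1}; then 1 ∈ B ∖ (S ∖ B) but 1 ∉ (S ∩ B) ∩ (S ∪ B).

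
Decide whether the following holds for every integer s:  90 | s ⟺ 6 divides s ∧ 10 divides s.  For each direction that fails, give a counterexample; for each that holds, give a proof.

Not equivalent: only (⇒) holds.

(⟹) If 90 ∣ s, write s = 90q. Since 90 = 15·6, s = 6·(15q), so 6 ∣ s; and since 90 = 9·10, s = 10·(9q), so 10 ∣ s.

(⟸) This fails: take s = 30. Both 6 ∣ 30 and 10 ∣ 30, yet 30 is not a multiple of 90 (since 30 = 0·90 + 30), so 90 ∤ 30.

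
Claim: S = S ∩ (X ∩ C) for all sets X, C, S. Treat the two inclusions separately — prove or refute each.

(⊆) This inclusion fails. Take X = ∅, C = ∅, S = {1}; then 1 ∈ S but 1 ∉ S ∩ (X ∩ C).

(⊇) Let x ∈ S ∩ (X ∩ C). Then x ∈ X ∩ C ∩ S, from which x ∈ S.

(⊆) fails; (⊇) holds.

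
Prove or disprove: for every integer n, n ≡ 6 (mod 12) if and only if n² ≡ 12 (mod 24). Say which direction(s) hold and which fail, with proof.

(→) Suppose n ≡ 6 (mod 12). Working modulo 24, n ∈ {6, 18}; for each such r, r² ≡ 12 (mod 24).

(←) Conversely, the residues r modulo 24 with r² ≡ 12 (mod 24) are exactly {6, 18}, and each is ≡ 6 (mod 12).

Equivalent; both directions hold.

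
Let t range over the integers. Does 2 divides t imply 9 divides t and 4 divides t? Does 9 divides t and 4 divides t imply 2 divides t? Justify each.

Not equivalent: only (⇐) holds.

(←) Suppose 9 ∣ t and 4 ∣ t. Any common multiple of 9 and 4 is a multiple of their lcm; here gcd(9, 4) = 1, so lcm(9, 4) = 9·4 = 36, so 36 ∣ t. Since 2 ∣ 36, it follows that 2 ∣ t.

(→) This fails: take t = 2. Certainly 2 ∣ 2, but 9 ∤ 2.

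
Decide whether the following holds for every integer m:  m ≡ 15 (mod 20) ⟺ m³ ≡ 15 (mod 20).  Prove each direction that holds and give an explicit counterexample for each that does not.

Forward direction. Suppose m ≡ 15 (mod 20). Write m = 20j + 15. Then (20j + 15)³ = 8000j³ + 18000j² + 13500j + 3375 = 20(400j³ + 900j² + 675j + 168) + 15, so m³ ≡ 15 (mod 20).

Converse. Suppose m³ ≡ 15 (mod 20). The only residue r in {0, …, 19} with r³ ≡ 15 (mod 20) is r = 15, so m ≡ 15 (mod 20).

Both directions hold.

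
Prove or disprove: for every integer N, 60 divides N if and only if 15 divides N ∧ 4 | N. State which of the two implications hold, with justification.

Both directions hold; the statement is true.

Converse. Suppose 15 ∣ N and 4 ∣ N. Any common multiple of 15 and 4 is a multiple of their lcm; here gcd(15, 4) = 1, so lcm(15, 4) = 15·4 = 60, so 60 ∣ N.

Forward direction. If 60 ∣ N, write N = 60q. Since 60 = 4·15, N = 15·(4q), so 15 ∣ N; and since 60 = 15·4, N = 4·(15q), so 4 ∣ N.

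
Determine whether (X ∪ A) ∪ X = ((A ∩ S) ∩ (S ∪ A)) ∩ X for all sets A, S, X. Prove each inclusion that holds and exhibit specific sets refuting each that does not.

(⊆) fails; (⊇) holds.

(⟹) This inclusion fails. Take A = {1}, S = ∅, X = ∅; then 1 ∈ (X ∪ A) ∪ X but 1 ∉ ((A ∩ S) ∩ (S ∪ A)) ∩ X.

(⟸) Let x ∈ ((A ∩ S) ∩ (S ∪ A)) ∩ X. Then x ∈ A ∩ S ∩ X, from which x ∈ (X ∪ A) ∪ X.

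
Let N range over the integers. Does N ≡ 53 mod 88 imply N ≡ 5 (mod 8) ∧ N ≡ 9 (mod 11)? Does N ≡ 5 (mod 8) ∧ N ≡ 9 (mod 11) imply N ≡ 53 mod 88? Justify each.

The biconditional holds.

(⇒) Suppose N ≡ 53 (mod 88); write N = 88j + 53. Since 8 ∣ 88, reducing mod 8 gives N ≡ 53 ≡ 5 (mod 8); since 11 ∣ 88, reducing mod 11 gives N ≡ 53 ≡ 9 (mod 11).

(⇐) Conversely, if N ≡ 5 (mod 8) and N ≡ 9 (mod 11), then by the Chinese remainder theorem N ≡ 53 (mod 88). This is exactly N ≡ 53 (mod 88).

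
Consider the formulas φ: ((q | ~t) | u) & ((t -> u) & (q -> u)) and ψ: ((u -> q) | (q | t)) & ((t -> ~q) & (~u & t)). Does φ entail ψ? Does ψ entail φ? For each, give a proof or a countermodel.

(→) This fails. Under t = F, q = F, u = F, the left side is true but the right side is false.

(←) This fails. Under t = T, q = F, u = F, the left side is false but the right side is true.

Neither direction holds.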